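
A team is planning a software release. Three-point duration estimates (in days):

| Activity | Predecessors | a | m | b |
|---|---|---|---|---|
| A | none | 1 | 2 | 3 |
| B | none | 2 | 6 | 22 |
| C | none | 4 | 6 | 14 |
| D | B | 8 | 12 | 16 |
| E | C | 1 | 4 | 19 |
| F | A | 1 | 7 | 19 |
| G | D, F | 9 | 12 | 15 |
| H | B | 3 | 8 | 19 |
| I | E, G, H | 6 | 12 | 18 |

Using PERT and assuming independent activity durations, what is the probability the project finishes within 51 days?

te_A = (1 + 4·2 + 3)/6 = 12/6 = 2; σ²_A = ((3−1)/6)² = 0.111
te_B = (2 + 4·6 + 22)/6 = 48/6 = 8; σ²_B = ((22−2)/6)² = 11.111
te_C = (4 + 4·6 + 14)/6 = 42/6 = 7; σ²_C = ((14−4)/6)² = 2.778
te_D = (8 + 4·12 + 16)/6 = 72/6 = 12; σ²_D = ((16−8)/6)² = 1.778
te_E = (1 + 4·4 + 19)/6 = 36/6 = 6; σ²_E = ((19−1)/6)² = 9.000
te_F = (1 + 4·7 + 19)/6 = 48/6 = 8; σ²_F = ((19−1)/6)² = 9.000
te_G = (9 + 4·12 + 15)/6 = 72/6 = 12; σ²_G = ((15−9)/6)² = 1.000
te_H = (3 + 4·8 + 19)/6 = 54/6 = 9; σ²_H = ((19−3)/6)² = 7.111
te_I = (6 + 4·12 + 18)/6 = 72/6 = 12; σ²_I = ((18−6)/6)² = 4.000

Forward pass:
ES_A = 0; EF_A = 2
ES_B = 0; EF_B = 8
ES_C = 0; EF_C = 7
ES_D = 8; EF_D = 8+12 = 20
ES_E = 7; EF_E = 7+6 = 13
ES_F = 2; EF_F = 2+8 = 10
ES_G = max(EF_D=20, EF_F=10) = 20; EF_G = 20+12 = 32
ES_H = 8; EF_H = 8+9 = 17
ES_I = max(EF_E=13, EF_G=32, EF_H=17) = 32; EF_I = 32+12 = 44
Expected project duration μ = 44 days. Critical path: B → D → G → I.

Variance along critical path = 11.111 + 1.778 + 1.000 + 4.000 = 17.889; σ = √17.889 = 4.230 days.
Z = (51 − 44) / 4.230 = 1.655
P(T ≤ 51) = Φ(1.655) ≈ 0.951

0.951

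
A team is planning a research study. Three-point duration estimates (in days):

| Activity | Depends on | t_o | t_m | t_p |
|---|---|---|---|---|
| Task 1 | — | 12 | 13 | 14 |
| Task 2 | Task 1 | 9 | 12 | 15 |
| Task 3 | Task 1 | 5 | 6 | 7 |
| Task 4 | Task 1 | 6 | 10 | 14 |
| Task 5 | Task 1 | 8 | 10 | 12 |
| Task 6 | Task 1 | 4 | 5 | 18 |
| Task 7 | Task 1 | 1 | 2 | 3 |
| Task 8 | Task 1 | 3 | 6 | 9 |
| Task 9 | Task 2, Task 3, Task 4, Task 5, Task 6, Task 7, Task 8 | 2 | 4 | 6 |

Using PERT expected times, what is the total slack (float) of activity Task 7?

10 days

te_Task 1 = (12 + 4·13 + 14)/6 = 78/6 = 13
te_Task 2 = (9 + 4·12 + 15)/6 = 72/6 = 12
te_Task 3 = (5 + 4·6 + 7)/6 = 36/6 = 6
te_Task 4 = (6 + 4·10 + 14)/6 = 60/6 = 10
te_Task 5 = (8 + 4·10 + 12)/6 = 60/6 = 10
te_Task 6 = (4 + 4·5 + 18)/6 = 42/6 = 7
te_Task 7 = (1 + 4·2 + 3)/6 = 12/6 = 2
te_Task 8 = (3 + 4·6 + 9)/6 = 36/6 = 6
te_Task 9 = (2 + 4·4 + 6)/6 = 24/6 = 4

Forward pass:
ES_Task 1 = 0; EF_Task 1 = 13
ES_Task 2 = 13; EF_Task 2 = 13+12 = 25
ES_Task 3 = 13; EF_Task 3 = 13+6 = 19
ES_Task 4 = 13; EF_Task 4 = 13+10 = 23
ES_Task 5 = 13; EF_Task 5 = 13+10 = 23
ES_Task 6 = 13; EF_Task 6 = 13+7 = 20
ES_Task 7 = 13; EF_Task 7 = 13+2 = 15
ES_Task 8 = 13; EF_Task 8 = 13+6 = 19
ES_Task 9 = max(EF_Task 2=25, EF_Task 3=19, EF_Task 4=23, EF_Task 5=23, EF_Task 6=20, EF_Task 7=15, EF_Task 8=19) = 25; EF_Task 9 = 25+4 = 29
Expected project duration μ = 29 days. Critical path: Task 1 → Task 2 → Task 9.

Backward pass:
LF_Task 9 = 29; LS_Task 9 = 29−4 = 25
LF_Task 8 = LS_Task 9 = 25; LS_Task 8 = 25−6 = 19
LF_Task 7 = LS_Task 9 = 25; LS_Task 7 = 25−2 = 23
LF_Task 6 = LS_Task 9 = 25; LS_Task 6 = 25−7 = 18
LF_Task 5 = LS_Task 9 = 25; LS_Task 5 = 25−10 = 15
LF_Task 4 = LS_Task 9 = 25; LS_Task 4 = 25−10 = 15
LF_Task 3 = LS_Task 9 = 25; LS_Task 3 = 25−6 = 19
LF_Task 2 = LS_Task 9 = 25; LS_Task 2 = 25−12 = 13
LF_Task 1 = min(LS_Task 2=13, LS_Task 3=19, LS_Task 4=15, LS_Task 5=15, LS_Task 6=18, LS_Task 7=23, LS_Task 8=19) = 13; LS_Task 1 = 13−13 = 0
Slack_Task 7 = LS_Task 7 − ES_Task 7 = 23 − 13 = 10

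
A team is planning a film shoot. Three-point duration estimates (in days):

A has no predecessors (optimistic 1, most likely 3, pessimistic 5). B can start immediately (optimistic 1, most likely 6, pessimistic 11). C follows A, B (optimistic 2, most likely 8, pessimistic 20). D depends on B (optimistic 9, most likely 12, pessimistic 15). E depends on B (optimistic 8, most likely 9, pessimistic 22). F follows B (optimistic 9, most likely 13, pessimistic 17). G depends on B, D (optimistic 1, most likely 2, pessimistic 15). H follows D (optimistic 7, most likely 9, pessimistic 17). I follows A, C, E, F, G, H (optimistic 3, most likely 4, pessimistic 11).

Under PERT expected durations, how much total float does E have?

te_A = (1 + 4·3 + 5)/6 = 18/6 = 3
te_B = (1 + 4·6 + 11)/6 = 36/6 = 6
te_C = (2 + 4·8 + 20)/6 = 54/6 = 9
te_D = (9 + 4·12 + 15)/6 = 72/6 = 12
te_E = (8 + 4·9 + 22)/6 = 66/6 = 11
te_F = (9 + 4·13 + 17)/6 = 78/6 = 13
te_G = (1 + 4·2 + 15)/6 = 24/6 = 4
te_H = (7 + 4·9 + 17)/6 = 60/6 = 10
te_I = (3 + 4·4 + 11)/6 = 30/6 = 5

Forward pass:
ES_A = 0; EF_A = 3
ES_B = 0; EF_B = 6
ES_C = max(EF_A=3, EF_B=6) = 6; EF_C = 6+9 = 15
ES_D = 6; EF_D = 6+12 = 18
ES_E = 6; EF_E = 6+11 = 17
ES_F = 6; EF_F = 6+13 = 19
ES_G = max(EF_B=6, EF_D=18) = 18; EF_G = 18+4 = 22
ES_H = 18; EF_H = 18+10 = 28
ES_I = max(EF_A=3, EF_C=15, EF_E=17, EF_F=19, EF_G=22, EF_H=28) = 28; EF_I = 28+5 = 33
Expected project duration μ = 33 days. Critical path: B → D → H → I.

Backward pass:
LF_I = 33; LS_I = 33−5 = 28
LF_H = LS_I = 28; LS_H = 28−10 = 18
LF_G = LS_I = 28; LS_G = 28−4 = 24
LF_F = LS_I = 28; LS_F = 28−13 = 15
LF_E = LS_I = 28; LS_E = 28−11 = 17
LF_D = min(LS_G=24, LS_H=18) = 18; LS_D = 18−12 = 6
LF_C = LS_I = 28; LS_C = 28−9 = 19
LF_B = min(LS_C=19, LS_D=6, LS_E=17, LS_F=15, LS_G=24) = 6; LS_B = 6−6 = 0
LF_A = min(LS_C=19, LS_I=28) = 19; LS_A = 19−3 = 16
Slack_E = LS_E − ES_E = 17 − 6 = 11

11 days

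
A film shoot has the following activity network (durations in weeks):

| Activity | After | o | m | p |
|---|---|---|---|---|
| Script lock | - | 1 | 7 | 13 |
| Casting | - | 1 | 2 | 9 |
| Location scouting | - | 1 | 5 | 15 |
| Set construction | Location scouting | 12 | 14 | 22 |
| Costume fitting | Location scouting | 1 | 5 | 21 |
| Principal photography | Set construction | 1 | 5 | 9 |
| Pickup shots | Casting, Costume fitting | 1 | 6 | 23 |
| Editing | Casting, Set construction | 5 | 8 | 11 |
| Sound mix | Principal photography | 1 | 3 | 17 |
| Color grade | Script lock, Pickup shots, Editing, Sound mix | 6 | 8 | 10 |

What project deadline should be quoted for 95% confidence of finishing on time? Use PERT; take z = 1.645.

te_Script lock = (1 + 4·7 + 13)/6 = 42/6 = 7; σ²_Script lock = ((13−1)/6)² = 4.000
te_Casting = (1 + 4·2 + 9)/6 = 18/6 = 3; σ²_Casting = ((9−1)/6)² = 1.778
te_Location scouting = (1 + 4·5 + 15)/6 = 36/6 = 6; σ²_Location scouting = ((15−1)/6)² = 5.444
te_Set construction = (12 + 4·14 + 22)/6 = 90/6 = 15; σ²_Set construction = ((22−12)/6)² = 2.778
te_Costume fitting = (1 + 4·5 + 21)/6 = 42/6 = 7; σ²_Costume fitting = ((21−1)/6)² = 11.111
te_Principal photography = (1 + 4·5 + 9)/6 = 30/6 = 5; σ²_Principal photography = ((9−1)/6)² = 1.778
te_Pickup shots = (1 + 4·6 + 23)/6 = 48/6 = 8; σ²_Pickup shots = ((23−1)/6)² = 13.444
te_Editing = (5 + 4·8 + 11)/6 = 48/6 = 8; σ²_Editing = ((11−5)/6)² = 1.000
te_Sound mix = (1 + 4·3 + 17)/6 = 30/6 = 5; σ²_Sound mix = ((17−1)/6)² = 7.111
te_Color grade = (6 + 4·8 + 10)/6 = 48/6 = 8; σ²_Color grade = ((10−6)/6)² = 0.444

Forward pass:
ES_Script lock = 0; EF_Script lock = 7
ES_Casting = 0; EF_Casting = 3
ES_Location scouting = 0; EF_Location scouting = 6
ES_Set construction = 6; EF_Set construction = 6+15 = 21
ES_Costume fitting = 6; EF_Costume fitting = 6+7 = 13
ES_Principal photography = 21; EF_Principal photography = 21+5 = 26
ES_Pickup shots = max(EF_Casting=3, EF_Costume fitting=13) = 13; EF_Pickup shots = 13+8 = 21
ES_Editing = max(EF_Casting=3, EF_Set construction=21) = 21; EF_Editing = 21+8 = 29
ES_Sound mix = 26; EF_Sound mix = 26+5 = 31
ES_Color grade = max(EF_Script lock=7, EF_Pickup shots=21, EF_Editing=29, EF_Sound mix=31) = 31; EF_Color grade = 31+8 = 39
Expected project duration μ = 39 weeks. Critical path: Location scouting → Set construction → Principal photography → Sound mix → Color grade.

Variance along critical path = 5.444 + 2.778 + 1.778 + 7.111 + 0.444 = 17.556; σ = 4.190 weeks.
D = μ + z·σ = 39 + 1.645·4.190 = 45.9 weeks

45.9 weeks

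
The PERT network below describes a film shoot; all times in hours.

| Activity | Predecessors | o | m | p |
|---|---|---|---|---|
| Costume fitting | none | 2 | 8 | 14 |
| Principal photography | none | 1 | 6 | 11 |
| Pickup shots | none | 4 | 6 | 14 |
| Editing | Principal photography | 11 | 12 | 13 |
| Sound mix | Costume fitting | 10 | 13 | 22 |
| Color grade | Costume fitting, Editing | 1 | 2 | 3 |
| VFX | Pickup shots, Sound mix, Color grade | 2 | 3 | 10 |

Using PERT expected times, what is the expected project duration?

te_Costume fitting = (2 + 4·8 + 14)/6 = 48/6 = 8
te_Principal photography = (1 + 4·6 + 11)/6 = 36/6 = 6
te_Pickup shots = (4 + 4·6 + 14)/6 = 42/6 = 7
te_Editing = (11 + 4·12 + 13)/6 = 72/6 = 12
te_Sound mix = (10 + 4·13 + 22)/6 = 84/6 = 14
te_Color grade = (1 + 4·2 + 3)/6 = 12/6 = 2
te_VFX = (2 + 4·3 + 10)/6 = 24/6 = 4

Forward pass:
ES_Costume fitting = 0; EF_Costume fitting = 8
ES_Principal photography = 0; EF_Principal photography = 6
ES_Pickup shots = 0; EF_Pickup shots = 7
ES_Editing = 6; EF_Editing = 6+12 = 18
ES_Sound mix = 8; EF_Sound mix = 8+14 = 22
ES_Color grade = max(EF_Costume fitting=8, EF_Editing=18) = 18; EF_Color grade = 18+2 = 20
ES_VFX = max(EF_Pickup shots=7, EF_Sound mix=22, EF_Color grade=20) = 22; EF_VFX = 22+4 = 26
Expected project duration μ = 26 hours. Critical path: Costume fitting → Sound mix → VFX.

26 hours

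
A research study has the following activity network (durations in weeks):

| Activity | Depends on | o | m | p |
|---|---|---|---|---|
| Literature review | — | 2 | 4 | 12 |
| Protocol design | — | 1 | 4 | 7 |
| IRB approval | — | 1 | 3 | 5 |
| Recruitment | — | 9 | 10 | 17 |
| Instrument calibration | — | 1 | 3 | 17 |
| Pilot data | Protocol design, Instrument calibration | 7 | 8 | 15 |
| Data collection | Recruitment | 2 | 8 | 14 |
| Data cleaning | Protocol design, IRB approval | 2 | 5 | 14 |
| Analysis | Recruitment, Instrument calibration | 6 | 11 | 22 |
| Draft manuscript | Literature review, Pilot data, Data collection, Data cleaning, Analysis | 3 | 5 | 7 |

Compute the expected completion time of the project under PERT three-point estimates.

te_Literature review = (2 + 4·4 + 12)/6 = 30/6 = 5
te_Protocol design = (1 + 4·4 + 7)/6 = 24/6 = 4
te_IRB approval = (1 + 4·3 + 5)/6 = 18/6 = 3
te_Recruitment = (9 + 4·10 + 17)/6 = 66/6 = 11
te_Instrument calibration = (1 + 4·3 + 17)/6 = 30/6 = 5
te_Pilot data = (7 + 4·8 + 15)/6 = 54/6 = 9
te_Data collection = (2 + 4·8 + 14)/6 = 48/6 = 8
te_Data cleaning = (2 + 4·5 + 14)/6 = 36/6 = 6
te_Analysis = (6 + 4·11 + 22)/6 = 72/6 = 12
te_Draft manuscript = (3 + 4·5 + 7)/6 = 30/6 = 5

Forward pass:
ES_Literature review = 0; EF_Literature review = 5
ES_Protocol design = 0; EF_Protocol design = 4
ES_IRB approval = 0; EF_IRB approval = 3
ES_Recruitment = 0; EF_Recruitment = 11
ES_Instrument calibration = 0; EF_Instrument calibration = 5
ES_Pilot data = max(EF_Protocol design=4, EF_Instrument calibration=5) = 5; EF_Pilot data = 5+9 = 14
ES_Data collection = 11; EF_Data collection = 11+8 = 19
ES_Data cleaning = max(EF_Protocol design=4, EF_IRB approval=3) = 4; EF_Data cleaning = 4+6 = 10
ES_Analysis = max(EF_Recruitment=11, EF_Instrument calibration=5) = 11; EF_Analysis = 11+12 = 23
ES_Draft manuscript = max(EF_Literature review=5, EF_Pilot data=14, EF_Data collection=19, EF_Data cleaning=10, EF_Analysis=23) = 23; EF_Draft manuscript = 23+5 = 28
Expected project duration μ = 28 weeks. Critical path: Recruitment → Analysis → Draft manuscript.

28 weeks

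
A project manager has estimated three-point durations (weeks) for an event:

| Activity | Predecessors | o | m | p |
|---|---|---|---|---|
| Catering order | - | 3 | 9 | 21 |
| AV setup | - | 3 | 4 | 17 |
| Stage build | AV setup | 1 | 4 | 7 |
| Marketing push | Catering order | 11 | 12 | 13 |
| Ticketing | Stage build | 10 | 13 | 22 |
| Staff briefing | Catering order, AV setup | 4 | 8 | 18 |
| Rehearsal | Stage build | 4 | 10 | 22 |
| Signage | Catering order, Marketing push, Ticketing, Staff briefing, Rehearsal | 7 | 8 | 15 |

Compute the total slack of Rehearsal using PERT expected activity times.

3 weeks

te_Catering order = (3 + 4·9 + 21)/6 = 60/6 = 10
te_AV setup = (3 + 4·4 + 17)/6 = 36/6 = 6
te_Stage build = (1 + 4·4 + 7)/6 = 24/6 = 4
te_Marketing push = (11 + 4·12 + 13)/6 = 72/6 = 12
te_Ticketing = (10 + 4·13 + 22)/6 = 84/6 = 14
te_Staff briefing = (4 + 4·8 + 18)/6 = 54/6 = 9
te_Rehearsal = (4 + 4·10 + 22)/6 = 66/6 = 11
te_Signage = (7 + 4·8 + 15)/6 = 54/6 = 9

Forward pass:
ES_Catering order = 0; EF_Catering order = 10
ES_AV setup = 0; EF_AV setup = 6
ES_Stage build = 6; EF_Stage build = 6+4 = 10
ES_Marketing push = 10; EF_Marketing push = 10+12 = 22
ES_Ticketing = 10; EF_Ticketing = 10+14 = 24
ES_Staff briefing = max(EF_Catering order=10, EF_AV setup=6) = 10; EF_Staff briefing = 10+9 = 19
ES_Rehearsal = 10; EF_Rehearsal = 10+11 = 21
ES_Signage = max(EF_Catering order=10, EF_Marketing push=22, EF_Ticketing=24, EF_Staff briefing=19, EF_Rehearsal=21) = 24; EF_Signage = 24+9 = 33
Expected project duration μ = 33 weeks. Critical path: AV setup → Stage build → Ticketing → Signage.

Backward pass:
LF_Signage = 33; LS_Signage = 33−9 = 24
LF_Rehearsal = LS_Signage = 24; LS_Rehearsal = 24−11 = 13
LF_Staff briefing = LS_Signage = 24; LS_Staff briefing = 24−9 = 15
LF_Ticketing = LS_Signage = 24; LS_Ticketing = 24−14 = 10
LF_Marketing push = LS_Signage = 24; LS_Marketing push = 24−12 = 12
LF_Stage build = min(LS_Ticketing=10, LS_Rehearsal=13) = 10; LS_Stage build = 10−4 = 6
LF_AV setup = min(LS_Stage build=6, LS_Staff briefing=15) = 6; LS_AV setup = 6−6 = 0
LF_Catering order = min(LS_Marketing push=12, LS_Staff briefing=15, LS_Signage=24) = 12; LS_Catering order = 12−10 = 2
Slack_Rehearsal = LS_Rehearsal − ES_Rehearsal = 13 − 10 = 3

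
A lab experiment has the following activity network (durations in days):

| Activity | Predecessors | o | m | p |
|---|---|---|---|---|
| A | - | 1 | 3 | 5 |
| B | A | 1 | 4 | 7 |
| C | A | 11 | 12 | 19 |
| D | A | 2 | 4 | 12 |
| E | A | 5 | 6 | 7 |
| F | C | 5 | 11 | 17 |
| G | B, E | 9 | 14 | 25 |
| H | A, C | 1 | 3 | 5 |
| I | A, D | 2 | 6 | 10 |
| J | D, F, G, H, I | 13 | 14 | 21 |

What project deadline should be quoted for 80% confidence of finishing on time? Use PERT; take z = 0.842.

te_A = (1 + 4·3 + 5)/6 = 18/6 = 3; σ²_A = ((5−1)/6)² = 0.444
te_B = (1 + 4·4 + 7)/6 = 24/6 = 4; σ²_B = ((7−1)/6)² = 1.000
te_C = (11 + 4·12 + 19)/6 = 78/6 = 13; σ²_C = ((19−11)/6)² = 1.778
te_D = (2 + 4·4 + 12)/6 = 30/6 = 5; σ²_D = ((12−2)/6)² = 2.778
te_E = (5 + 4·6 + 7)/6 = 36/6 = 6; σ²_E = ((7−5)/6)² = 0.111
te_F = (5 + 4·11 + 17)/6 = 66/6 = 11; σ²_F = ((17−5)/6)² = 4.000
te_G = (9 + 4·14 + 25)/6 = 90/6 = 15; σ²_G = ((25−9)/6)² = 7.111
te_H = (1 + 4·3 + 5)/6 = 18/6 = 3; σ²_H = ((5−1)/6)² = 0.444
te_I = (2 + 4·6 + 10)/6 = 36/6 = 6; σ²_I = ((10−2)/6)² = 1.778
te_J = (13 + 4·14 + 21)/6 = 90/6 = 15; σ²_J = ((21−13)/6)² = 1.778

Forward pass:
ES_A = 0; EF_A = 3
ES_B = 3; EF_B = 3+4 = 7
ES_C = 3; EF_C = 3+13 = 16
ES_D = 3; EF_D = 3+5 = 8
ES_E = 3; EF_E = 3+6 = 9
ES_F = 16; EF_F = 16+11 = 27
ES_G = max(EF_B=7, EF_E=9) = 9; EF_G = 9+15 = 24
ES_H = max(EF_A=3, EF_C=16) = 16; EF_H = 16+3 = 19
ES_I = max(EF_A=3, EF_D=8) = 8; EF_I = 8+6 = 14
ES_J = max(EF_D=8, EF_F=27, EF_G=24, EF_H=19, EF_I=14) = 27; EF_J = 27+15 = 42
Expected project duration μ = 42 days. Critical path: A → C → F → J.

Variance along critical path = 0.444 + 1.778 + 4.000 + 1.778 = 8.000; σ = 2.828 days.
D = μ + z·σ = 42 + 0.842·2.828 = 44.4 days

44.4 days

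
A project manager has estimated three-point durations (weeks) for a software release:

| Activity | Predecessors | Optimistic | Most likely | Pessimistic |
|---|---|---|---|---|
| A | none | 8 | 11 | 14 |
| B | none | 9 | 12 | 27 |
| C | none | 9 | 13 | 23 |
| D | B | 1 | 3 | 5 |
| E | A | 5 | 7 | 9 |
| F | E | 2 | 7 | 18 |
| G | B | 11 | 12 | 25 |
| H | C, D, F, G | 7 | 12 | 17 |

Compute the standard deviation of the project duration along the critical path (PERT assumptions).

4.15 weeks

te_A = (8 + 4·11 + 14)/6 = 66/6 = 11; σ²_A = ((14−8)/6)² = 1.000
te_B = (9 + 4·12 + 27)/6 = 84/6 = 14; σ²_B = ((27−9)/6)² = 9.000
te_C = (9 + 4·13 + 23)/6 = 84/6 = 14; σ²_C = ((23−9)/6)² = 5.444
te_D = (1 + 4·3 + 5)/6 = 18/6 = 3; σ²_D = ((5−1)/6)² = 0.444
te_E = (5 + 4·7 + 9)/6 = 42/6 = 7; σ²_E = ((9−5)/6)² = 0.444
te_F = (2 + 4·7 + 18)/6 = 48/6 = 8; σ²_F = ((18−2)/6)² = 7.111
te_G = (11 + 4·12 + 25)/6 = 84/6 = 14; σ²_G = ((25−11)/6)² = 5.444
te_H = (7 + 4·12 + 17)/6 = 72/6 = 12; σ²_H = ((17−7)/6)² = 2.778

Forward pass:
ES_A = 0; EF_A = 11
ES_B = 0; EF_B = 14
ES_C = 0; EF_C = 14
ES_D = 14; EF_D = 14+3 = 17
ES_E = 11; EF_E = 11+7 = 18
ES_F = 18; EF_F = 18+8 = 26
ES_G = 14; EF_G = 14+14 = 28
ES_H = max(EF_C=14, EF_D=17, EF_F=26, EF_G=28) = 28; EF_H = 28+12 = 40
Expected project duration μ = 40 weeks. Critical path: B → G → H.

Variance along critical path = 9.000 + 5.444 + 2.778 = 17.222
σ = √17.222 = 4.150 weeks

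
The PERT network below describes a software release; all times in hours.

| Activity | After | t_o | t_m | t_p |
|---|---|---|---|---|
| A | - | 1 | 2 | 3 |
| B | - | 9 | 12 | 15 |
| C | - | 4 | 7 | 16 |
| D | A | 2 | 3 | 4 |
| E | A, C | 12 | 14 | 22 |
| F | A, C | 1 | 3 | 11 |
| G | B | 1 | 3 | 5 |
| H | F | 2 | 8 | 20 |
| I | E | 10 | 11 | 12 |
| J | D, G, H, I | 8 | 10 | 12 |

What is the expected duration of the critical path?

te_A = (1 + 4·2 + 3)/6 = 12/6 = 2
te_B = (9 + 4·12 + 15)/6 = 72/6 = 12
te_C = (4 + 4·7 + 16)/6 = 48/6 = 8
te_D = (2 + 4·3 + 4)/6 = 18/6 = 3
te_E = (12 + 4·14 + 22)/6 = 90/6 = 15
te_F = (1 + 4·3 + 11)/6 = 24/6 = 4
te_G = (1 + 4·3 + 5)/6 = 18/6 = 3
te_H = (2 + 4·8 + 20)/6 = 54/6 = 9
te_I = (10 + 4·11 + 12)/6 = 66/6 = 11
te_J = (8 + 4·10 + 12)/6 = 60/6 = 10

Forward pass:
ES_A = 0; EF_A = 2
ES_B = 0; EF_B = 12
ES_C = 0; EF_C = 8
ES_D = 2; EF_D = 2+3 = 5
ES_E = max(EF_A=2, EF_C=8) = 8; EF_E = 8+15 = 23
ES_F = max(EF_A=2, EF_C=8) = 8; EF_F = 8+4 = 12
ES_G = 12; EF_G = 12+3 = 15
ES_H = 12; EF_H = 12+9 = 21
ES_I = 23; EF_I = 23+11 = 34
ES_J = max(EF_D=5, EF_G=15, EF_H=21, EF_I=34) = 34; EF_J = 34+10 = 44
Expected project duration μ = 44 hours. Critical path: C → E → I → J.

44 hours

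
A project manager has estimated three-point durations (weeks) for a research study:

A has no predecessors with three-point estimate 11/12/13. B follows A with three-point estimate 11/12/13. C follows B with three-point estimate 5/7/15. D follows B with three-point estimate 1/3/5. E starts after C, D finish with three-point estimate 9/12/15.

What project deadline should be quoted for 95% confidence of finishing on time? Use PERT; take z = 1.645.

47.3 weeks

te_A = (11 + 4·12 + 13)/6 = 72/6 = 12; σ²_A = ((13−11)/6)² = 0.111
te_B = (11 + 4·12 + 13)/6 = 72/6 = 12; σ²_B = ((13−11)/6)² = 0.111
te_C = (5 + 4·7 + 15)/6 = 48/6 = 8; σ²_C = ((15−5)/6)² = 2.778
te_D = (1 + 4·3 + 5)/6 = 18/6 = 3; σ²_D = ((5−1)/6)² = 0.444
te_E = (9 + 4·12 + 15)/6 = 72/6 = 12; σ²_E = ((15−9)/6)² = 1.000

Forward pass:
ES_A = 0; EF_A = 12
ES_B = 12; EF_B = 12+12 = 24
ES_C = 24; EF_C = 24+8 = 32
ES_D = 24; EF_D = 24+3 = 27
ES_E = max(EF_C=32, EF_D=27) = 32; EF_E = 32+12 = 44
Expected project duration μ = 44 weeks. Critical path: A → B → C → E.

Variance along critical path = 0.111 + 0.111 + 2.778 + 1.000 = 4.000; σ = 2.000 weeks.
D = μ + z·σ = 44 + 1.645·2.000 = 47.3 weeks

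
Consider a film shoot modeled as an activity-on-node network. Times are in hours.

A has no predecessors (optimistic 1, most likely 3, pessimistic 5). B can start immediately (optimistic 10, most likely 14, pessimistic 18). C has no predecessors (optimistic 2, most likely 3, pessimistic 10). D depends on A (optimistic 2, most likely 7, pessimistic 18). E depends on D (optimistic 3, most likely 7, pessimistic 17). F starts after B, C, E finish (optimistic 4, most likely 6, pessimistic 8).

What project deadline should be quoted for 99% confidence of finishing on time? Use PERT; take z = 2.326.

te_A = (1 + 4·3 + 5)/6 = 18/6 = 3; σ²_A = ((5−1)/6)² = 0.444
te_B = (10 + 4·14 + 18)/6 = 84/6 = 14; σ²_B = ((18−10)/6)² = 1.778
te_C = (2 + 4·3 + 10)/6 = 24/6 = 4; σ²_C = ((10−2)/6)² = 1.778
te_D = (2 + 4·7 + 18)/6 = 48/6 = 8; σ²_D = ((18−2)/6)² = 7.111
te_E = (3 + 4·7 + 17)/6 = 48/6 = 8; σ²_E = ((17−3)/6)² = 5.444
te_F = (4 + 4·6 + 8)/6 = 36/6 = 6; σ²_F = ((8−4)/6)² = 0.444

Forward pass:
ES_A = 0; EF_A = 3
ES_B = 0; EF_B = 14
ES_C = 0; EF_C = 4
ES_D = 3; EF_D = 3+8 = 11
ES_E = 11; EF_E = 11+8 = 19
ES_F = max(EF_B=14, EF_C=4, EF_E=19) = 19; EF_F = 19+6 = 25
Expected project duration μ = 25 hours. Critical path: A → D → E → F.

Variance along critical path = 0.444 + 7.111 + 5.444 + 0.444 = 13.444; σ = 3.667 hours.
D = μ + z·σ = 25 + 2.326·3.667 = 33.5 hours

33.5 hours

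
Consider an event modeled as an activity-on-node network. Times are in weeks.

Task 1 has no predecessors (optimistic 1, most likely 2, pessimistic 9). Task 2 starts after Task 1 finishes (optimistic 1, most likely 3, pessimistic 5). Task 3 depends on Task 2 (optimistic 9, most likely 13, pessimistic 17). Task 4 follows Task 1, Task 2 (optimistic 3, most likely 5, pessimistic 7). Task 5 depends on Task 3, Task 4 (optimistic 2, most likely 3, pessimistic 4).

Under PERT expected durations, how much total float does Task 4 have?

te_Task 1 = (1 + 4·2 + 9)/6 = 18/6 = 3
te_Task 2 = (1 + 4·3 + 5)/6 = 18/6 = 3
te_Task 3 = (9 + 4·13 + 17)/6 = 78/6 = 13
te_Task 4 = (3 + 4·5 + 7)/6 = 30/6 = 5
te_Task 5 = (2 + 4·3 + 4)/6 = 18/6 = 3

Forward pass:
ES_Task 1 = 0; EF_Task 1 = 3
ES_Task 2 = 3; EF_Task 2 = 3+3 = 6
ES_Task 3 = 6; EF_Task 3 = 6+13 = 19
ES_Task 4 = max(EF_Task 1=3, EF_Task 2=6) = 6; EF_Task 4 = 6+5 = 11
ES_Task 5 = max(EF_Task 3=19, EF_Task 4=11) = 19; EF_Task 5 = 19+3 = 22
Expected project duration μ = 22 weeks. Critical path: Task 1 → Task 2 → Task 3 → Task 5.

Backward pass:
LF_Task 5 = 22; LS_Task 5 = 22−3 = 19
LF_Task 4 = LS_Task 5 = 19; LS_Task 4 = 19−5 = 14
LF_Task 3 = LS_Task 5 = 19; LS_Task 3 = 19−13 = 6
LF_Task 2 = min(LS_Task 3=6, LS_Task 4=14) = 6; LS_Task 2 = 6−3 = 3
LF_Task 1 = min(LS_Task 2=3, LS_Task 4=14) = 3; LS_Task 1 = 3−3 = 0
Slack_Task 4 = LS_Task 4 − ES_Task 4 = 14 − 6 = 8

8 weeks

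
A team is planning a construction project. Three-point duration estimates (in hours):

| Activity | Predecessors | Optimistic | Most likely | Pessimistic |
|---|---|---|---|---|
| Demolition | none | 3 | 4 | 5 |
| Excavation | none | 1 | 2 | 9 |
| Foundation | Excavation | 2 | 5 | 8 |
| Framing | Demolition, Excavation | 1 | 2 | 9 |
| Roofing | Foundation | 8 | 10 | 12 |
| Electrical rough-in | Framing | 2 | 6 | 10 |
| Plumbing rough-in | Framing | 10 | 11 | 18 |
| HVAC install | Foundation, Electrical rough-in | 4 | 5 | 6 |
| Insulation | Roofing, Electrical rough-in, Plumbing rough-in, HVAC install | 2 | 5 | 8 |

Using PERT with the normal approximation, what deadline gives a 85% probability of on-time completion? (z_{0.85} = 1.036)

26.2 hours

te_Demolition = (3 + 4·4 + 5)/6 = 24/6 = 4; σ²_Demolition = ((5−3)/6)² = 0.111
te_Excavation = (1 + 4·2 + 9)/6 = 18/6 = 3; σ²_Excavation = ((9−1)/6)² = 1.778
te_Foundation = (2 + 4·5 + 8)/6 = 30/6 = 5; σ²_Foundation = ((8−2)/6)² = 1.000
te_Framing = (1 + 4·2 + 9)/6 = 18/6 = 3; σ²_Framing = ((9−1)/6)² = 1.778
te_Roofing = (8 + 4·10 + 12)/6 = 60/6 = 10; σ²_Roofing = ((12−8)/6)² = 0.444
te_Electrical rough-in = (2 + 4·6 + 10)/6 = 36/6 = 6; σ²_Electrical rough-in = ((10−2)/6)² = 1.778
te_Plumbing rough-in = (10 + 4·11 + 18)/6 = 72/6 = 12; σ²_Plumbing rough-in = ((18−10)/6)² = 1.778
te_HVAC install = (4 + 4·5 + 6)/6 = 30/6 = 5; σ²_HVAC install = ((6−4)/6)² = 0.111
te_Insulation = (2 + 4·5 + 8)/6 = 30/6 = 5; σ²_Insulation = ((8−2)/6)² = 1.000

Forward pass:
ES_Demolition = 0; EF_Demolition = 4
ES_Excavation = 0; EF_Excavation = 3
ES_Foundation = 3; EF_Foundation = 3+5 = 8
ES_Framing = max(EF_Demolition=4, EF_Excavation=3) = 4; EF_Framing = 4+3 = 7
ES_Roofing = 8; EF_Roofing = 8+10 = 18
ES_Electrical rough-in = 7; EF_Electrical rough-in = 7+6 = 13
ES_Plumbing rough-in = 7; EF_Plumbing rough-in = 7+12 = 19
ES_HVAC install = max(EF_Foundation=8, EF_Electrical rough-in=13) = 13; EF_HVAC install = 13+5 = 18
ES_Insulation = max(EF_Roofing=18, EF_Electrical rough-in=13, EF_Plumbing rough-in=19, EF_HVAC install=18) = 19; EF_Insulation = 19+5 = 24
Expected project duration μ = 24 hours. Critical path: Demolition → Framing → Plumbing rough-in → Insulation.

Variance along critical path = 0.111 + 1.778 + 1.778 + 1.000 = 4.667; σ = 2.160 hours.
D = μ + z·σ = 24 + 1.036·2.160 = 26.2 hours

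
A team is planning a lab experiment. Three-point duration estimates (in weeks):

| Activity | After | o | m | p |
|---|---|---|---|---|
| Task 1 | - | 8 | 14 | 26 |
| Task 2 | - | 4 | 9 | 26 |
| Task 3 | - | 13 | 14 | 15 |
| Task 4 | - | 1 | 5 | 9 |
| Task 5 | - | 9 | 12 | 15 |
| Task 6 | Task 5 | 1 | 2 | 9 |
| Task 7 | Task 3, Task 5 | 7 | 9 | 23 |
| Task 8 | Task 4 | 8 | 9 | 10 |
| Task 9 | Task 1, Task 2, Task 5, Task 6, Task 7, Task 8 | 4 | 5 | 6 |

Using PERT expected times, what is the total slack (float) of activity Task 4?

te_Task 1 = (8 + 4·14 + 26)/6 = 90/6 = 15
te_Task 2 = (4 + 4·9 + 26)/6 = 66/6 = 11
te_Task 3 = (13 + 4·14 + 15)/6 = 84/6 = 14
te_Task 4 = (1 + 4·5 + 9)/6 = 30/6 = 5
te_Task 5 = (9 + 4·12 + 15)/6 = 72/6 = 12
te_Task 6 = (1 + 4·2 + 9)/6 = 18/6 = 3
te_Task 7 = (7 + 4·9 + 23)/6 = 66/6 = 11
te_Task 8 = (8 + 4·9 + 10)/6 = 54/6 = 9
te_Task 9 = (4 + 4·5 + 6)/6 = 30/6 = 5

Forward pass:
ES_Task 1 = 0; EF_Task 1 = 15
ES_Task 2 = 0; EF_Task 2 = 11
ES_Task 3 = 0; EF_Task 3 = 14
ES_Task 4 = 0; EF_Task 4 = 5
ES_Task 5 = 0; EF_Task 5 = 12
ES_Task 6 = 12; EF_Task 6 = 12+3 = 15
ES_Task 7 = max(EF_Task 3=14, EF_Task 5=12) = 14; EF_Task 7 = 14+11 = 25
ES_Task 8 = 5; EF_Task 8 = 5+9 = 14
ES_Task 9 = max(EF_Task 1=15, EF_Task 2=11, EF_Task 5=12, EF_Task 6=15, EF_Task 7=25, EF_Task 8=14) = 25; EF_Task 9 = 25+5 = 30
Expected project duration μ = 30 weeks. Critical path: Task 3 → Task 7 → Task 9.

Backward pass:
LF_Task 9 = 30; LS_Task 9 = 30−5 = 25
LF_Task 8 = LS_Task 9 = 25; LS_Task 8 = 25−9 = 16
LF_Task 7 = LS_Task 9 = 25; LS_Task 7 = 25−11 = 14
LF_Task 6 = LS_Task 9 = 25; LS_Task 6 = 25−3 = 22
LF_Task 5 = min(LS_Task 6=22, LS_Task 7=14, LS_Task 9=25) = 14; LS_Task 5 = 14−12 = 2
LF_Task 4 = LS_Task 8 = 16; LS_Task 4 = 16−5 = 11
LF_Task 3 = LS_Task 7 = 14; LS_Task 3 = 14−14 = 0
LF_Task 2 = LS_Task 9 = 25; LS_Task 2 = 25−11 = 14
LF_Task 1 = LS_Task 9 = 25; LS_Task 1 = 25−15 = 10
Slack_Task 4 = LS_Task 4 − ES_Task 4 = 11 − 0 = 11

11 weeks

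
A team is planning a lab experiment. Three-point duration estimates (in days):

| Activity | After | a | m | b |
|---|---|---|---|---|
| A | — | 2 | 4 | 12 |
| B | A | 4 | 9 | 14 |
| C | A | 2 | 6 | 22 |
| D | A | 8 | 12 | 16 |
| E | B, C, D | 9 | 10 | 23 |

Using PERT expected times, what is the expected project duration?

te_A = (2 + 4·4 + 12)/6 = 30/6 = 5
te_B = (4 + 4·9 + 14)/6 = 54/6 = 9
te_C = (2 + 4·6 + 22)/6 = 48/6 = 8
te_D = (8 + 4·12 + 16)/6 = 72/6 = 12
te_E = (9 + 4·10 + 23)/6 = 72/6 = 12

Forward pass:
ES_A = 0; EF_A = 5
ES_B = 5; EF_B = 5+9 = 14
ES_C = 5; EF_C = 5+8 = 13
ES_D = 5; EF_D = 5+12 = 17
ES_E = max(EF_B=14, EF_C=13, EF_D=17) = 17; EF_E = 17+12 = 29
Expected project duration μ = 29 days. Critical path: A → D → E.

29 days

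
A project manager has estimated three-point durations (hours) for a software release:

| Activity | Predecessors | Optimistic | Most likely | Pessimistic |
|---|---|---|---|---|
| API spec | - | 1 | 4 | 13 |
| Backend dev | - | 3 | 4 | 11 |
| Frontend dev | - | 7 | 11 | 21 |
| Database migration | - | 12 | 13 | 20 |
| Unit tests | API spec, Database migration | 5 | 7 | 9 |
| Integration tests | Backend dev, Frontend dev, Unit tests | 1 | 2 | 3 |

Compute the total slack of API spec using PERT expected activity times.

9 hours

te_API spec = (1 + 4·4 + 13)/6 = 30/6 = 5
te_Backend dev = (3 + 4·4 + 11)/6 = 30/6 = 5
te_Frontend dev = (7 + 4·11 + 21)/6 = 72/6 = 12
te_Database migration = (12 + 4·13 + 20)/6 = 84/6 = 14
te_Unit tests = (5 + 4·7 + 9)/6 = 42/6 = 7
te_Integration tests = (1 + 4·2 + 3)/6 = 12/6 = 2

Forward pass:
ES_API spec = 0; EF_API spec = 5
ES_Backend dev = 0; EF_Backend dev = 5
ES_Frontend dev = 0; EF_Frontend dev = 12
ES_Database migration = 0; EF_Database migration = 14
ES_Unit tests = max(EF_API spec=5, EF_Database migration=14) = 14; EF_Unit tests = 14+7 = 21
ES_Integration tests = max(EF_Backend dev=5, EF_Frontend dev=12, EF_Unit tests=21) = 21; EF_Integration tests = 21+2 = 23
Expected project duration μ = 23 hours. Critical path: Database migration → Unit tests → Integration tests.

Backward pass:
LF_Integration tests = 23; LS_Integration tests = 23−2 = 21
LF_Unit tests = LS_Integration tests = 21; LS_Unit tests = 21−7 = 14
LF_Database migration = LS_Unit tests = 14; LS_Database migration = 14−14 = 0
LF_Frontend dev = LS_Integration tests = 21; LS_Frontend dev = 21−12 = 9
LF_Backend dev = LS_Integration tests = 21; LS_Backend dev = 21−5 = 16
LF_API spec = LS_Unit tests = 14; LS_API spec = 14−5 = 9
Slack_API spec = LS_API spec − ES_API spec = 9 − 0 = 9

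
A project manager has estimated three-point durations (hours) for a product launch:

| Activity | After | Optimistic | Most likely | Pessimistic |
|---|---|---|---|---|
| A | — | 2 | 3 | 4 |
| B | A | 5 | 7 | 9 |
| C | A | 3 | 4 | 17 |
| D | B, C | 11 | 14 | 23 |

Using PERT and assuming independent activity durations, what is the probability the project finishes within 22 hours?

te_A = (2 + 4·3 + 4)/6 = 18/6 = 3; σ²_A = ((4−2)/6)² = 0.111
te_B = (5 + 4·7 + 9)/6 = 42/6 = 7; σ²_B = ((9−5)/6)² = 0.444
te_C = (3 + 4·4 + 17)/6 = 36/6 = 6; σ²_C = ((17−3)/6)² = 5.444
te_D = (11 + 4·14 + 23)/6 = 90/6 = 15; σ²_D = ((23−11)/6)² = 4.000

Forward pass:
ES_A = 0; EF_A = 3
ES_B = 3; EF_B = 3+7 = 10
ES_C = 3; EF_C = 3+6 = 9
ES_D = max(EF_B=10, EF_C=9) = 10; EF_D = 10+15 = 25
Expected project duration μ = 25 hours. Critical path: A → B → D.

Variance along critical path = 0.111 + 0.444 + 4.000 = 4.556; σ = √4.556 = 2.134 hours.
Z = (22 − 25) / 2.134 = -1.406
P(T ≤ 22) = Φ(-1.406) ≈ 0.080

0.080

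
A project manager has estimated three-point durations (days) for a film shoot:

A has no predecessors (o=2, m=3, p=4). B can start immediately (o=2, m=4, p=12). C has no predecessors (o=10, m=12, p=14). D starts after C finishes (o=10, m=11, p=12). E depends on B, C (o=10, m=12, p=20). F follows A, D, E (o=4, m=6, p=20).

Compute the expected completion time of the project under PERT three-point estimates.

33 days

te_A = (2 + 4·3 + 4)/6 = 18/6 = 3
te_B = (2 + 4·4 + 12)/6 = 30/6 = 5
te_C = (10 + 4·12 + 14)/6 = 72/6 = 12
te_D = (10 + 4·11 + 12)/6 = 66/6 = 11
te_E = (10 + 4·12 + 20)/6 = 78/6 = 13
te_F = (4 + 4·6 + 20)/6 = 48/6 = 8

Forward pass:
ES_A = 0; EF_A = 3
ES_B = 0; EF_B = 5
ES_C = 0; EF_C = 12
ES_D = 12; EF_D = 12+11 = 23
ES_E = max(EF_B=5, EF_C=12) = 12; EF_E = 12+13 = 25
ES_F = max(EF_A=3, EF_D=23, EF_E=25) = 25; EF_F = 25+8 = 33
Expected project duration μ = 33 days. Critical path: C → E → F.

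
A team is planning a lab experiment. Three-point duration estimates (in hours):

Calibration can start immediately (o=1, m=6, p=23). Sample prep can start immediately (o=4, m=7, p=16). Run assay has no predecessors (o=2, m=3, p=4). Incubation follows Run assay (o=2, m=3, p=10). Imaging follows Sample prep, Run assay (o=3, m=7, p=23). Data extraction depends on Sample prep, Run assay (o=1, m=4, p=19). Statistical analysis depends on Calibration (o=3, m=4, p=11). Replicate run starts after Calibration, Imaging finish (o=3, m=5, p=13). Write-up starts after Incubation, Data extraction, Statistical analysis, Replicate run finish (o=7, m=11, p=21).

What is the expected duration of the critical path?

35 hours

te_Calibration = (1 + 4·6 + 23)/6 = 48/6 = 8
te_Sample prep = (4 + 4·7 + 16)/6 = 48/6 = 8
te_Run assay = (2 + 4·3 + 4)/6 = 18/6 = 3
te_Incubation = (2 + 4·3 + 10)/6 = 24/6 = 4
te_Imaging = (3 + 4·7 + 23)/6 = 54/6 = 9
te_Data extraction = (1 + 4·4 + 19)/6 = 36/6 = 6
te_Statistical analysis = (3 + 4·4 + 11)/6 = 30/6 = 5
te_Replicate run = (3 + 4·5 + 13)/6 = 36/6 = 6
te_Write-up = (7 + 4·11 + 21)/6 = 72/6 = 12

Forward pass:
ES_Calibration = 0; EF_Calibration = 8
ES_Sample prep = 0; EF_Sample prep = 8
ES_Run assay = 0; EF_Run assay = 3
ES_Incubation = 3; EF_Incubation = 3+4 = 7
ES_Imaging = max(EF_Sample prep=8, EF_Run assay=3) = 8; EF_Imaging = 8+9 = 17
ES_Data extraction = max(EF_Sample prep=8, EF_Run assay=3) = 8; EF_Data extraction = 8+6 = 14
ES_Statistical analysis = 8; EF_Statistical analysis = 8+5 = 13
ES_Replicate run = max(EF_Calibration=8, EF_Imaging=17) = 17; EF_Replicate run = 17+6 = 23
ES_Write-up = max(EF_Incubation=7, EF_Data extraction=14, EF_Statistical analysis=13, EF_Replicate run=23) = 23; EF_Write-up = 23+12 = 35
Expected project duration μ = 35 hours. Critical path: Sample prep → Imaging → Replicate run → Write-up.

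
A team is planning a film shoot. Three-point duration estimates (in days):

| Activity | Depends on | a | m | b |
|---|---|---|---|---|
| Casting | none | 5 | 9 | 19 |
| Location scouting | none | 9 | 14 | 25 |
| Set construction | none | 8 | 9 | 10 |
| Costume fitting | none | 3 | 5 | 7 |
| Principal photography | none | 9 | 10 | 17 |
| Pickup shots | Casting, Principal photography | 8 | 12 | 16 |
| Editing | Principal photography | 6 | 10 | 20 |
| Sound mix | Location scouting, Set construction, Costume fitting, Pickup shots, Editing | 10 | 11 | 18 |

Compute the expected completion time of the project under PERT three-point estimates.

35 days

te_Casting = (5 + 4·9 + 19)/6 = 60/6 = 10
te_Location scouting = (9 + 4·14 + 25)/6 = 90/6 = 15
te_Set construction = (8 + 4·9 + 10)/6 = 54/6 = 9
te_Costume fitting = (3 + 4·5 + 7)/6 = 30/6 = 5
te_Principal photography = (9 + 4·10 + 17)/6 = 66/6 = 11
te_Pickup shots = (8 + 4·12 + 16)/6 = 72/6 = 12
te_Editing = (6 + 4·10 + 20)/6 = 66/6 = 11
te_Sound mix = (10 + 4·11 + 18)/6 = 72/6 = 12

Forward pass:
ES_Casting = 0; EF_Casting = 10
ES_Location scouting = 0; EF_Location scouting = 15
ES_Set construction = 0; EF_Set construction = 9
ES_Costume fitting = 0; EF_Costume fitting = 5
ES_Principal photography = 0; EF_Principal photography = 11
ES_Pickup shots = max(EF_Casting=10, EF_Principal photography=11) = 11; EF_Pickup shots = 11+12 = 23
ES_Editing = 11; EF_Editing = 11+11 = 22
ES_Sound mix = max(EF_Location scouting=15, EF_Set construction=9, EF_Costume fitting=5, EF_Pickup shots=23, EF_Editing=22) = 23; EF_Sound mix = 23+12 = 35
Expected project duration μ = 35 days. Critical path: Principal photography → Pickup shots → Sound mix.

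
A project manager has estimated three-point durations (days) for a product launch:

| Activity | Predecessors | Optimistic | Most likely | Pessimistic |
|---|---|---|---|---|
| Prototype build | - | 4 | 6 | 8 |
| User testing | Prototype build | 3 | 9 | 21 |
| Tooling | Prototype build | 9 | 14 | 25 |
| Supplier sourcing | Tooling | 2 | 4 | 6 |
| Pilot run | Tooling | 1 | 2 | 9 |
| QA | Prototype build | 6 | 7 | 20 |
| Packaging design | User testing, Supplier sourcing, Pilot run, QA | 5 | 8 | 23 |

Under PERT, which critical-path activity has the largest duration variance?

Packaging design

te_Prototype build = (4 + 4·6 + 8)/6 = 36/6 = 6; σ²_Prototype build = ((8−4)/6)² = 0.444
te_User testing = (3 + 4·9 + 21)/6 = 60/6 = 10; σ²_User testing = ((21−3)/6)² = 9.000
te_Tooling = (9 + 4·14 + 25)/6 = 90/6 = 15; σ²_Tooling = ((25−9)/6)² = 7.111
te_Supplier sourcing = (2 + 4·4 + 6)/6 = 24/6 = 4; σ²_Supplier sourcing = ((6−2)/6)² = 0.444
te_Pilot run = (1 + 4·2 + 9)/6 = 18/6 = 3; σ²_Pilot run = ((9−1)/6)² = 1.778
te_QA = (6 + 4·7 + 20)/6 = 54/6 = 9; σ²_QA = ((20−6)/6)² = 5.444
te_Packaging design = (5 + 4·8 + 23)/6 = 60/6 = 10; σ²_Packaging design = ((23−5)/6)² = 9.000

Forward pass:
ES_Prototype build = 0; EF_Prototype build = 6
ES_User testing = 6; EF_User testing = 6+10 = 16
ES_Tooling = 6; EF_Tooling = 6+15 = 21
ES_Supplier sourcing = 21; EF_Supplier sourcing = 21+4 = 25
ES_Pilot run = 21; EF_Pilot run = 21+3 = 24
ES_QA = 6; EF_QA = 6+9 = 15
ES_Packaging design = max(EF_User testing=16, EF_Supplier sourcing=25, EF_Pilot run=24, EF_QA=15) = 25; EF_Packaging design = 25+10 = 35
Expected project duration μ = 35 days. Critical path: Prototype build → Tooling → Supplier sourcing → Packaging design.

Variances on critical path: σ²_Prototype build=0.444, σ²_Tooling=7.111, σ²_Supplier sourcing=0.444, σ²_Packaging design=9.000.
Largest is σ²_Packaging design = 9.000.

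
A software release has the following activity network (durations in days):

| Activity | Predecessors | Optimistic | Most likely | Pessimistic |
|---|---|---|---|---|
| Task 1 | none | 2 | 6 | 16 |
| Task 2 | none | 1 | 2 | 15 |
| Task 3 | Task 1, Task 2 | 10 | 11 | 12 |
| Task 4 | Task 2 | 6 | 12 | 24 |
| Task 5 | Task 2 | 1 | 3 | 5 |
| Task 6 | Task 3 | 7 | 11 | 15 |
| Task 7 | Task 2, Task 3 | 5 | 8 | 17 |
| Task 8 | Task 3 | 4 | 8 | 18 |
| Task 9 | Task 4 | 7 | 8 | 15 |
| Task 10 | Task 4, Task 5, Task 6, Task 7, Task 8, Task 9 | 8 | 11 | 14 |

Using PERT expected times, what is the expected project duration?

te_Task 1 = (2 + 4·6 + 16)/6 = 42/6 = 7
te_Task 2 = (1 + 4·2 + 15)/6 = 24/6 = 4
te_Task 3 = (10 + 4·11 + 12)/6 = 66/6 = 11
te_Task 4 = (6 + 4·12 + 24)/6 = 78/6 = 13
te_Task 5 = (1 + 4·3 + 5)/6 = 18/6 = 3
te_Task 6 = (7 + 4·11 + 15)/6 = 66/6 = 11
te_Task 7 = (5 + 4·8 + 17)/6 = 54/6 = 9
te_Task 8 = (4 + 4·8 + 18)/6 = 54/6 = 9
te_Task 9 = (7 + 4·8 + 15)/6 = 54/6 = 9
te_Task 10 = (8 + 4·11 + 14)/6 = 66/6 = 11

Forward pass:
ES_Task 1 = 0; EF_Task 1 = 7
ES_Task 2 = 0; EF_Task 2 = 4
ES_Task 3 = max(EF_Task 1=7, EF_Task 2=4) = 7; EF_Task 3 = 7+11 = 18
ES_Task 4 = 4; EF_Task 4 = 4+13 = 17
ES_Task 5 = 4; EF_Task 5 = 4+3 = 7
ES_Task 6 = 18; EF_Task 6 = 18+11 = 29
ES_Task 7 = max(EF_Task 2=4, EF_Task 3=18) = 18; EF_Task 7 = 18+9 = 27
ES_Task 8 = 18; EF_Task 8 = 18+9 = 27
ES_Task 9 = 17; EF_Task 9 = 17+9 = 26
ES_Task 10 = max(EF_Task 4=17, EF_Task 5=7, EF_Task 6=29, EF_Task 7=27, EF_Task 8=27, EF_Task 9=26) = 29; EF_Task 10 = 29+11 = 40
Expected project duration μ = 40 days. Critical path: Task 1 → Task 3 → Task 6 → Task 10.

40 days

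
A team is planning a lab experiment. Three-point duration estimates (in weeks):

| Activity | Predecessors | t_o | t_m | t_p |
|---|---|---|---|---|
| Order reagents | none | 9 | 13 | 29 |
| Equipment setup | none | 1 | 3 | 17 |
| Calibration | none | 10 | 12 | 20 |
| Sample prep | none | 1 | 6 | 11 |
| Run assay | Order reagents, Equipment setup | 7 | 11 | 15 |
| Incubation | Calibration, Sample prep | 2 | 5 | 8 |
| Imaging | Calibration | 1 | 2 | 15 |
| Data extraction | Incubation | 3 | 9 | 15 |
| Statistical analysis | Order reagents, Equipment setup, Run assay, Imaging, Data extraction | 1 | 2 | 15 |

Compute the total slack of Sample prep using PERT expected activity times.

7 weeks

te_Order reagents = (9 + 4·13 + 29)/6 = 90/6 = 15
te_Equipment setup = (1 + 4·3 + 17)/6 = 30/6 = 5
te_Calibration = (10 + 4·12 + 20)/6 = 78/6 = 13
te_Sample prep = (1 + 4·6 + 11)/6 = 36/6 = 6
te_Run assay = (7 + 4·11 + 15)/6 = 66/6 = 11
te_Incubation = (2 + 4·5 + 8)/6 = 30/6 = 5
te_Imaging = (1 + 4·2 + 15)/6 = 24/6 = 4
te_Data extraction = (3 + 4·9 + 15)/6 = 54/6 = 9
te_Statistical analysis = (1 + 4·2 + 15)/6 = 24/6 = 4

Forward pass:
ES_Order reagents = 0; EF_Order reagents = 15
ES_Equipment setup = 0; EF_Equipment setup = 5
ES_Calibration = 0; EF_Calibration = 13
ES_Sample prep = 0; EF_Sample prep = 6
ES_Run assay = max(EF_Order reagents=15, EF_Equipment setup=5) = 15; EF_Run assay = 15+11 = 26
ES_Incubation = max(EF_Calibration=13, EF_Sample prep=6) = 13; EF_Incubation = 13+5 = 18
ES_Imaging = 13; EF_Imaging = 13+4 = 17
ES_Data extraction = 18; EF_Data extraction = 18+9 = 27
ES_Statistical analysis = max(EF_Order reagents=15, EF_Equipment setup=5, EF_Run assay=26, EF_Imaging=17, EF_Data extraction=27) = 27; EF_Statistical analysis = 27+4 = 31
Expected project duration μ = 31 weeks. Critical path: Calibration → Incubation → Data extraction → Statistical analysis.

Backward pass:
LF_Statistical analysis = 31; LS_Statistical analysis = 31−4 = 27
LF_Data extraction = LS_Statistical analysis = 27; LS_Data extraction = 27−9 = 18
LF_Imaging = LS_Statistical analysis = 27; LS_Imaging = 27−4 = 23
LF_Incubation = LS_Data extraction = 18; LS_Incubation = 18−5 = 13
LF_Run assay = LS_Statistical analysis = 27; LS_Run assay = 27−11 = 16
LF_Sample prep = LS_Incubation = 13; LS_Sample prep = 13−6 = 7
LF_Calibration = min(LS_Incubation=13, LS_Imaging=23) = 13; LS_Calibration = 13−13 = 0
LF_Equipment setup = min(LS_Run assay=16, LS_Statistical analysis=27) = 16; LS_Equipment setup = 16−5 = 11
LF_Order reagents = min(LS_Run assay=16, LS_Statistical analysis=27) = 16; LS_Order reagents = 16−15 = 1
Slack_Sample prep = LS_Sample prep − ES_Sample prep = 7 − 0 = 7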